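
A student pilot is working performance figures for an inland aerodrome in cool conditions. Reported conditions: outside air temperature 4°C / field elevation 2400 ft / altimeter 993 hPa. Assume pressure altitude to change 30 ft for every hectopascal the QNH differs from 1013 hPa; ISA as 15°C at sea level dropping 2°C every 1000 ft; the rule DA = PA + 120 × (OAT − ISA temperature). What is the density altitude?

2400 ft

Pressure altitude = 2400 + (1013 − 993) × 30 = 2400 + (+600) = 3000 ft.
ISA temperature at 3000 ft = 15 − 2 × (3000/1000) = 9°C.
ISA deviation = 4 − 9 = -5°C.
Density altitude = 3000 + 120 × (-5) = 2400 ft.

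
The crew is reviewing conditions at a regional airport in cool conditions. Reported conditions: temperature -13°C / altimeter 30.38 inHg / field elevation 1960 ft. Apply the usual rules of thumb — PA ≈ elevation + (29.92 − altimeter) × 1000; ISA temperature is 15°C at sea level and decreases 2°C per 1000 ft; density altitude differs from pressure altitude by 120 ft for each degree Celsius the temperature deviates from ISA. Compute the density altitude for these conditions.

Pressure altitude = 1960 + (29.92 − 30.38) × 1000 = 1960 + (-460) = 1500 ft.
ISA temperature at 1500 ft = 15 − 2 × (1500/1000) = 12°C.
ISA deviation = -13 − 12 = -25°C.
Density altitude = 1500 + 120 × (-25) = -1500 ft.

-1500 ft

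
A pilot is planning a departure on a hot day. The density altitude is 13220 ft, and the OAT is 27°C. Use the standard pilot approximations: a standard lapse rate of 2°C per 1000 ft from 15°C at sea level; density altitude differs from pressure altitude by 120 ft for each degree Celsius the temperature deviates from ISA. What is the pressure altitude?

DA = PA + 120 × (OAT − (15 − 2·PA/1000)) = PA + 120·OAT − 1800 + 0.24·PA = 1.24·PA + 120·OAT − 1800.
So 1.24·PA = 13220 − 120 × 27 + 1800 = 11780.
PA = 11780 / 1.24 = 9500 ft.

9500 ft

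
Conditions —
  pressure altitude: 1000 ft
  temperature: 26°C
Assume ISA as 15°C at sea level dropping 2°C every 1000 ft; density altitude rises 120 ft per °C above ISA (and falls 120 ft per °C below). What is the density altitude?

ISA temperature at 1000 ft = 15 − 2 × (1000/1000) = 13°C.
ISA deviation = 26 − 13 = +13°C.
Density altitude = 1000 + 120 × (13) = 1000 + (+1560) = 2560 ft.

2560 ft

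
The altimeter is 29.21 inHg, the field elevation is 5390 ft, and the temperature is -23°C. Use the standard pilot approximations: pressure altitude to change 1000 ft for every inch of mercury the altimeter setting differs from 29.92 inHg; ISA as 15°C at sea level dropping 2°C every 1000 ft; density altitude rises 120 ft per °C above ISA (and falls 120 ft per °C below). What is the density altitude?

3004 ft

Pressure altitude = 5390 + (29.92 − 29.21) × 1000 = 5390 + (+710) = 6100 ft.
ISA temperature at 6100 ft = 15 − 2 × (6100/1000) = 2.8°C.
ISA deviation = -23 − 2.8 = -25.8°C.
Density altitude = 6100 + 120 × (-25.8) = 3004 ft.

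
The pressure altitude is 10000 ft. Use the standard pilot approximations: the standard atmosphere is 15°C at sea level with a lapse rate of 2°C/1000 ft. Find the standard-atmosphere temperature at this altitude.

-5°C

ISA temperature = 15 − 2 × (10000/1000) = 15 − 20 = -5°C.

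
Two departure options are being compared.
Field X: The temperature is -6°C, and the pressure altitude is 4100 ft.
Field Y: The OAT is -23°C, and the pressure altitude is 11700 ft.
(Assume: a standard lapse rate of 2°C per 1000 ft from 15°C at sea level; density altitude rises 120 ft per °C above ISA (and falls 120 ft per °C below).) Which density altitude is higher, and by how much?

Field Y by 7384 ft

Field X: ISA temp = 6.8°C, deviation -12.8°C, DA = 4100 + 120 × (-12.8) = 2564 ft.
Field Y: ISA temp = -8.4°C, deviation -14.6°C, DA = 11700 + 120 × (-14.6) = 9948 ft.
Field Y is higher by 9948 − 2564 = 7384 ft.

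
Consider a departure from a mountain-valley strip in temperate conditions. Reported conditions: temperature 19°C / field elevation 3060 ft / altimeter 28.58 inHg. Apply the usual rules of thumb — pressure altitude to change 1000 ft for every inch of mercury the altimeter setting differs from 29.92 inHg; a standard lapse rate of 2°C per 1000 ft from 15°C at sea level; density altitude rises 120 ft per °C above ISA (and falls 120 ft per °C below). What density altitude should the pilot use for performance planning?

5936 ft

Pressure altitude = 3060 + (29.92 − 28.58) × 1000 = 3060 + (+1340) = 4400 ft.
ISA temperature at 4400 ft = 15 − 2 × (4400/1000) = 6.2°C.
ISA deviation = 19 − 6.2 = +12.8°C.
Density altitude = 4400 + 120 × (12.8) = 5936 ft.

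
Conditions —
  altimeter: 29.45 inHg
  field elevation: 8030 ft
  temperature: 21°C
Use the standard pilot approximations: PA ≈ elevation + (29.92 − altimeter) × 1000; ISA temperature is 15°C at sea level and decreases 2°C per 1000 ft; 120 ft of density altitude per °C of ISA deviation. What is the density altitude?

11260 ft

Pressure altitude = 8030 + (29.92 − 29.45) × 1000 = 8030 + (+470) = 8500 ft.
ISA temperature at 8500 ft = 15 − 2 × (8500/1000) = -2°C.
ISA deviation = 21 − (-2) = +23°C.
Density altitude = 8500 + 120 × (23) = 11260 ft.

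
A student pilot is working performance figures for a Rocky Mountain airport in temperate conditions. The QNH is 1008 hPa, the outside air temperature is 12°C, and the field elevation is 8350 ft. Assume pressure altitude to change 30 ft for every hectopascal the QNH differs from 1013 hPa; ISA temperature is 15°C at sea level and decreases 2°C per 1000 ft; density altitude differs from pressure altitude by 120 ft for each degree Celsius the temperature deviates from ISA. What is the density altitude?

10180 ft

Pressure altitude = 8350 + (1013 − 1008) × 30 = 8350 + (+150) = 8500 ft.
ISA temperature at 8500 ft = 15 − 2 × (8500/1000) = -2°C.
ISA deviation = 12 − (-2) = +14°C.
Density altitude = 8500 + 120 × (14) = 10180 ft.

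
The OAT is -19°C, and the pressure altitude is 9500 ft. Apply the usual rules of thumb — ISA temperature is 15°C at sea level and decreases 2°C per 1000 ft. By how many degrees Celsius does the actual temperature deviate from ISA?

ISA temperature at 9500 ft = 15 − 2 × (9500/1000) = -4°C.
Deviation = OAT − ISA = -19 − (-4) = -15°C.

ISA-15°C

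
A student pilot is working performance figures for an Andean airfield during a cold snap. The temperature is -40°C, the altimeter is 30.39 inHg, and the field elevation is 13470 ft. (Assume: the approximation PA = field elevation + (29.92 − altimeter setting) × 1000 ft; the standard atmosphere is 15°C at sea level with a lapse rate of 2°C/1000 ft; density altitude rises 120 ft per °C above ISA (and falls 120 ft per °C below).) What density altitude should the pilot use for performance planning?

Pressure altitude = 13470 + (29.92 − 30.39) × 1000 = 13470 + (-470) = 13000 ft.
ISA temperature at 13000 ft = 15 − 2 × (13000/1000) = -11°C.
ISA deviation = -40 − (-11) = -29°C.
Density altitude = 13000 + 120 × (-29) = 9520 ft.

9520 ft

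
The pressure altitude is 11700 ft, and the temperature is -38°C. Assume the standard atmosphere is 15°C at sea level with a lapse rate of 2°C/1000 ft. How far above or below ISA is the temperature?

ISA temperature at 11700 ft = 15 − 2 × (11700/1000) = -8.4°C.
Deviation = OAT − ISA = -38 − (-8.4) = -29.6°C.

ISA-29.6°C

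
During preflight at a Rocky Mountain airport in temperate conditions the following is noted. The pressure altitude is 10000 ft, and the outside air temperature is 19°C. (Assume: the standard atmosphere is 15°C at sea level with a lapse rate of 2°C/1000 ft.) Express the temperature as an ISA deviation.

ISA temperature at 10000 ft = 15 − 2 × (10000/1000) = -5°C.
Deviation = OAT − ISA = 19 − (-5) = +24°C.

ISA+24°C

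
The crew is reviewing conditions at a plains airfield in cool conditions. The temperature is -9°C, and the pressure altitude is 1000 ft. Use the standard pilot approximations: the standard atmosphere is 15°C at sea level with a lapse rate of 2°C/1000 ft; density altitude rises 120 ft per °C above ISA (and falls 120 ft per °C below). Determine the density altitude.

-1640 ft

ISA temperature at 1000 ft = 15 − 2 × (1000/1000) = 13°C.
ISA deviation = -9 − 13 = -22°C.
Density altitude = 1000 + 120 × (-22) = 1000 + (-2640) = -1640 ft.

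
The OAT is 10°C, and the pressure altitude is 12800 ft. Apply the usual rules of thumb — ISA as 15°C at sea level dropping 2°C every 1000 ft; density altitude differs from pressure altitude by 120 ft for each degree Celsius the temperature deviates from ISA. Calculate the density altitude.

15272 ft

ISA temperature at 12800 ft = 15 − 2 × (12800/1000) = -10.6°C.
ISA deviation = 10 − (-10.6) = +20.6°C.
Density altitude = 12800 + 120 × (20.6) = 12800 + (+2472) = 15272 ft.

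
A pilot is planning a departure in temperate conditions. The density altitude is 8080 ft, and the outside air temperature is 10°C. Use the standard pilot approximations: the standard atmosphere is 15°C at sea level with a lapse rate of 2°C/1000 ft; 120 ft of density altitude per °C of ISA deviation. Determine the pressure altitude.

DA = PA + 120 × (OAT − (15 − 2·PA/1000)) = PA + 120·OAT − 1800 + 0.24·PA = 1.24·PA + 120·OAT − 1800.
So 1.24·PA = 8080 − 120 × 10 + 1800 = 8680.
PA = 8680 / 1.24 = 7000 ft.

7000 ft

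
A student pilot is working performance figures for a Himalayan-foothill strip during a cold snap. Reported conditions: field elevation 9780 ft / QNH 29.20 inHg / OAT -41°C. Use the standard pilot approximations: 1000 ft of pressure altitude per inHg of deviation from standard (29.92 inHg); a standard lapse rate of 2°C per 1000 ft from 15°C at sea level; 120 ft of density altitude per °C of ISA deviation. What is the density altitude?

6300 ft

Pressure altitude = 9780 + (29.92 − 29.20) × 1000 = 9780 + (+720) = 10500 ft.
ISA temperature at 10500 ft = 15 − 2 × (10500/1000) = -6°C.
ISA deviation = -41 − (-6) = -35°C.
Density altitude = 10500 + 120 × (-35) = 6300 ft.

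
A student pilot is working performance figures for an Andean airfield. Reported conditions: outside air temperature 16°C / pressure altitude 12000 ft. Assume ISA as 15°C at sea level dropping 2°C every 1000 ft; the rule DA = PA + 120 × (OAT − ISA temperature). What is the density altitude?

ISA temperature at 12000 ft = 15 − 2 × (12000/1000) = -9°C.
ISA deviation = 16 − (-9) = +25°C.
Density altitude = 12000 + 120 × (25) = 12000 + (+3000) = 15000 ft.

15000 ft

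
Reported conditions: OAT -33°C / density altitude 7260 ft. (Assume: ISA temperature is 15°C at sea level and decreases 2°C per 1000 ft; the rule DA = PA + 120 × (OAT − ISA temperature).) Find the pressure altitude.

10500 ft

DA = PA + 120 × (OAT − (15 − 2·PA/1000)) = PA + 120·OAT − 1800 + 0.24·PA = 1.24·PA + 120·OAT − 1800.
So 1.24·PA = 7260 − 120 × (-33) + 1800 = 13020.
PA = 13020 / 1.24 = 10500 ft.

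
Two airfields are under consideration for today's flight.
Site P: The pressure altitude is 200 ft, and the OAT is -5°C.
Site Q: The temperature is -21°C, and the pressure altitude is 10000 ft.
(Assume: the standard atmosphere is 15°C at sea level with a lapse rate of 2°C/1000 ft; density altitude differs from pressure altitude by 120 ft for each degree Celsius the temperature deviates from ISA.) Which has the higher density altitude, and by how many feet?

Site Q by 10232 ft

Site P: ISA temp = 14.6°C, deviation -19.6°C, DA = 200 + 120 × (-19.6) = -2152 ft.
Site Q: ISA temp = -5°C, deviation -16°C, DA = 10000 + 120 × (-16) = 8080 ft.
Site Q is higher by 8080 − (-2152) = 10232 ft.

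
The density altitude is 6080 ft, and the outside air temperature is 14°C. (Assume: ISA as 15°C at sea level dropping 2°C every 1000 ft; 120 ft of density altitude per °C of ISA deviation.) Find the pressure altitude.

5000 ft

DA = PA + 120 × (OAT − (15 − 2·PA/1000)) = PA + 120·OAT − 1800 + 0.24·PA = 1.24·PA + 120·OAT − 1800.
So 1.24·PA = 6080 − 120 × 14 + 1800 = 6200.
PA = 6200 / 1.24 = 5000 ft.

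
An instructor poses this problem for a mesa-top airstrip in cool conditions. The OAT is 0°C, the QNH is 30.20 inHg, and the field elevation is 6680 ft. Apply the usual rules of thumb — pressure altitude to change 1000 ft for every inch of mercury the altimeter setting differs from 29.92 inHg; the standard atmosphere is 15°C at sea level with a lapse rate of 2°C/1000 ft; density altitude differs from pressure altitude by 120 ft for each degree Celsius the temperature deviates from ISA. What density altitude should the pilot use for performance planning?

Pressure altitude = 6680 + (29.92 − 30.20) × 1000 = 6680 + (-280) = 6400 ft.
ISA temperature at 6400 ft = 15 − 2 × (6400/1000) = 2.2°C.
ISA deviation = 0 − 2.2 = -2.2°C.
Density altitude = 6400 + 120 × (-2.2) = 6136 ft.

6136 ft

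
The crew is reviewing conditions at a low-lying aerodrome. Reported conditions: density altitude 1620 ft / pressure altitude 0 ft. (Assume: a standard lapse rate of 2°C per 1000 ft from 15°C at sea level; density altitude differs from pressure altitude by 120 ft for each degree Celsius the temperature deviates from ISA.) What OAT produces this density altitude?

28.5°C

Density altitude − pressure altitude = 1620 − 0 = +1620 ft.
At 120 ft/°C that is an ISA deviation of 1620/120 = +13.5°C.
ISA temperature at 0 ft = 15 − 2 × (0/1000) = 15°C.
OAT = ISA + deviation = 15 + (+13.5) = 28.5°C.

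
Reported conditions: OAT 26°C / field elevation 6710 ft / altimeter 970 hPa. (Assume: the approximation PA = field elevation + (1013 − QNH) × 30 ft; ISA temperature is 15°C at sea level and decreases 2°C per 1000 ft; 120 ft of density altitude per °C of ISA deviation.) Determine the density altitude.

Pressure altitude = 6710 + (1013 − 970) × 30 = 6710 + (+1290) = 8000 ft.
ISA temperature at 8000 ft = 15 − 2 × (8000/1000) = -1°C.
ISA deviation = 26 − (-1) = +27°C.
Density altitude = 8000 + 120 × (27) = 11240 ft.

11240 ft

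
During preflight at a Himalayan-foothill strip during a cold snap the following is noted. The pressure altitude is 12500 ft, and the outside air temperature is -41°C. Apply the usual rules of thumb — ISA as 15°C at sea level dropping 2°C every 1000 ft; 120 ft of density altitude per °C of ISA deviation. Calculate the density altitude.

8780 ft

ISA temperature at 12500 ft = 15 − 2 × (12500/1000) = -10°C.
ISA deviation = -41 − (-10) = -31°C.
Density altitude = 12500 + 120 × (-31) = 12500 + (-3720) = 8780 ft.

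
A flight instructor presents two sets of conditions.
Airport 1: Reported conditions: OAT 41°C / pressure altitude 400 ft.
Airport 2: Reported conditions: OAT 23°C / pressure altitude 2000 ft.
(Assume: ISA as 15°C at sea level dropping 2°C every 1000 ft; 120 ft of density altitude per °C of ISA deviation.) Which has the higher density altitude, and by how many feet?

Airport 1 by 176 ft

Airport 1: ISA temp = 14.2°C, deviation +26.8°C, DA = 400 + 120 × 26.8 = 3616 ft.
Airport 2: ISA temp = 11°C, deviation +12°C, DA = 2000 + 120 × 12 = 3440 ft.
Airport 1 is higher by 3616 − 3440 = 176 ft.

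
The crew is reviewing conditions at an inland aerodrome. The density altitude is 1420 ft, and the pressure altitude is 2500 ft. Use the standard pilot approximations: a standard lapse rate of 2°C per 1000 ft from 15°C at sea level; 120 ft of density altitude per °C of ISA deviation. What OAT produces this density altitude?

1°C

Density altitude − pressure altitude = 1420 − 2500 = -1080 ft.
At 120 ft/°C that is an ISA deviation of -1080/120 = -9°C.
ISA temperature at 2500 ft = 15 − 2 × (2500/1000) = 10°C.
OAT = ISA + deviation = 10 + (-9) = 1°C.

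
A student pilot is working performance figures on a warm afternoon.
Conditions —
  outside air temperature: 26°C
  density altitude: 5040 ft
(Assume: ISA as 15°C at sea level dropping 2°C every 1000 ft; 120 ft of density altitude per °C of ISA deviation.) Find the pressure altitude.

DA = PA + 120 × (OAT − (15 − 2·PA/1000)) = PA + 120·OAT − 1800 + 0.24·PA = 1.24·PA + 120·OAT − 1800.
So 1.24·PA = 5040 − 120 × 26 + 1800 = 3720.
PA = 3720 / 1.24 = 3000 ft.

3000 ft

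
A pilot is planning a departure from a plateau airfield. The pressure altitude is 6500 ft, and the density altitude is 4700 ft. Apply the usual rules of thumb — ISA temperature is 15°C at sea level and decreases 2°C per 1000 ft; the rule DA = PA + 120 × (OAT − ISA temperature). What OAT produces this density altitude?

-13°C

Density altitude − pressure altitude = 4700 − 6500 = -1800 ft.
At 120 ft/°C that is an ISA deviation of -1800/120 = -15°C.
ISA temperature at 6500 ft = 15 − 2 × (6500/1000) = 2°C.
OAT = ISA + deviation = 2 + (-15) = -13°C.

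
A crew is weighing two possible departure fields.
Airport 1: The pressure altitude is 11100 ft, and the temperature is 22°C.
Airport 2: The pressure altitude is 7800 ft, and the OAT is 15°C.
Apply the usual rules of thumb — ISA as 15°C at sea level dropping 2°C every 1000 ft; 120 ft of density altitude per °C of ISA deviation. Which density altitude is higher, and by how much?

Airport 1: ISA temp = -7.2°C, deviation +29.2°C, DA = 11100 + 120 × 29.2 = 14604 ft.
Airport 2: ISA temp = -0.6°C, deviation +15.6°C, DA = 7800 + 120 × 15.6 = 9672 ft.
Airport 1 is higher by 14604 − 9672 = 4932 ft.

Airport 1 by 4932 ft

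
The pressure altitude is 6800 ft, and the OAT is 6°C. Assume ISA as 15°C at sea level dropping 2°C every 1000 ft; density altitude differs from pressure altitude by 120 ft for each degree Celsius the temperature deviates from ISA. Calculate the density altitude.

ISA temperature at 6800 ft = 15 − 2 × (6800/1000) = 1.4°C.
ISA deviation = 6 − 1.4 = +4.6°C.
Density altitude = 6800 + 120 × (4.6) = 6800 + (+552) = 7352 ft.

7352 ft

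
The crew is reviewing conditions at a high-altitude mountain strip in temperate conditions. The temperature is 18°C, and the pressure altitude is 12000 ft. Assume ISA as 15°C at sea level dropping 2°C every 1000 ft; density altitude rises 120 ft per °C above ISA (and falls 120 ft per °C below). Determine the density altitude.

15240 ft

ISA temperature at 12000 ft = 15 − 2 × (12000/1000) = -9°C.
ISA deviation = 18 − (-9) = +27°C.
Density altitude = 12000 + 120 × (27) = 12000 + (+3240) = 15240 ft.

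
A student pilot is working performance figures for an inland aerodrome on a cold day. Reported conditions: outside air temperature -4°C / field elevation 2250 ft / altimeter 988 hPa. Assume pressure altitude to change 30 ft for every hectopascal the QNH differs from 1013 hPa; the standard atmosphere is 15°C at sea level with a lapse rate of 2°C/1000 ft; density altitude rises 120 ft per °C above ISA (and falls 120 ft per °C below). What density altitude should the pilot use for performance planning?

1440 ft

Pressure altitude = 2250 + (1013 − 988) × 30 = 2250 + (+750) = 3000 ft.
ISA temperature at 3000 ft = 15 − 2 × (3000/1000) = 9°C.
ISA deviation = -4 − 9 = -13°C.
Density altitude = 3000 + 120 × (-13) = 1440 ft.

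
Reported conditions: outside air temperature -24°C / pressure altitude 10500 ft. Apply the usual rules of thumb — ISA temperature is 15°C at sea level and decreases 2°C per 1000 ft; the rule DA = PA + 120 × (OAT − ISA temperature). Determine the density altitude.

ISA temperature at 10500 ft = 15 − 2 × (10500/1000) = -6°C.
ISA deviation = -24 − (-6) = -18°C.
Density altitude = 10500 + 120 × (-18) = 10500 + (-2160) = 8340 ft.

8340 ft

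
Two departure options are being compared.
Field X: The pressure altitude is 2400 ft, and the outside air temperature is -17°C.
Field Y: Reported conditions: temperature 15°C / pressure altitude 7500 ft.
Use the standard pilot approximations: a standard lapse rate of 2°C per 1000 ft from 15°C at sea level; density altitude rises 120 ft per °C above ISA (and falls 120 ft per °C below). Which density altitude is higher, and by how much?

Field X: ISA temp = 10.2°C, deviation -27.2°C, DA = 2400 + 120 × (-27.2) = -864 ft.
Field Y: ISA temp = 0°C, deviation +15°C, DA = 7500 + 120 × 15 = 9300 ft.
Field Y is higher by 9300 − (-864) = 10164 ft.

Field Y by 10164 ft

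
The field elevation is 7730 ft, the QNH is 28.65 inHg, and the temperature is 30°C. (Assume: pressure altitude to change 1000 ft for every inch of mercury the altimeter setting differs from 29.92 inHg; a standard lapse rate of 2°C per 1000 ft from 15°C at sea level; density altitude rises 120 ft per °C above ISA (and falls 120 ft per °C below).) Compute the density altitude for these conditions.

Pressure altitude = 7730 + (29.92 − 28.65) × 1000 = 7730 + (+1270) = 9000 ft.
ISA temperature at 9000 ft = 15 − 2 × (9000/1000) = -3°C.
ISA deviation = 30 − (-3) = +33°C.
Density altitude = 9000 + 120 × (33) = 12960 ft.

12960 ft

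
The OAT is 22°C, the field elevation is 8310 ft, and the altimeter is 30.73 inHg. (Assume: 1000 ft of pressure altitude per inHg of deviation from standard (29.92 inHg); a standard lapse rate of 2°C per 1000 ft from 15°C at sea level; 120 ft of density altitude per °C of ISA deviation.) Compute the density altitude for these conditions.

Pressure altitude = 8310 + (29.92 − 30.73) × 1000 = 8310 + (-810) = 7500 ft.
ISA temperature at 7500 ft = 15 − 2 × (7500/1000) = 0°C.
ISA deviation = 22 − 0 = +22°C.
Density altitude = 7500 + 120 × (22) = 10140 ft.

10140 ft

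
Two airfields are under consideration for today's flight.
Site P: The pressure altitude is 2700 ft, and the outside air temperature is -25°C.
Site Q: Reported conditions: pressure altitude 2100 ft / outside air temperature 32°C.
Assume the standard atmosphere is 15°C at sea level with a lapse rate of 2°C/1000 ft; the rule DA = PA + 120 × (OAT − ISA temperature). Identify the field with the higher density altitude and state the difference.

Site Q by 6096 ft

Site P: ISA temp = 9.6°C, deviation -34.6°C, DA = 2700 + 120 × (-34.6) = -1452 ft.
Site Q: ISA temp = 10.8°C, deviation +21.2°C, DA = 2100 + 120 × 21.2 = 4644 ft.
Site Q is higher by 4644 − (-1452) = 6096 ft.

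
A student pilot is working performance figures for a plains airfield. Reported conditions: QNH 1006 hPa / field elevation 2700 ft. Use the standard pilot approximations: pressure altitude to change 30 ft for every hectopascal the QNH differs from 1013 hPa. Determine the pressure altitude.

2910 ft

Pressure correction = (1013 − 1006) × 30 = +210 ft.
Pressure altitude = 2700 + (+210) = 2910 ft.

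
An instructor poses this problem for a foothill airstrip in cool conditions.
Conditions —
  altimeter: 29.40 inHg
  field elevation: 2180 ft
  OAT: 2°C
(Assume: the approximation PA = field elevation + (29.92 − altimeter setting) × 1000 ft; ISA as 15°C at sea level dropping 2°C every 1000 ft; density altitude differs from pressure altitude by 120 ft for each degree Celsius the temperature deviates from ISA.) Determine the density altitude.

1788 ft

Pressure altitude = 2180 + (29.92 − 29.40) × 1000 = 2180 + (+520) = 2700 ft.
ISA temperature at 2700 ft = 15 − 2 × (2700/1000) = 9.6°C.
ISA deviation = 2 − 9.6 = -7.6°C.
Density altitude = 2700 + 120 × (-7.6) = 1788 ft.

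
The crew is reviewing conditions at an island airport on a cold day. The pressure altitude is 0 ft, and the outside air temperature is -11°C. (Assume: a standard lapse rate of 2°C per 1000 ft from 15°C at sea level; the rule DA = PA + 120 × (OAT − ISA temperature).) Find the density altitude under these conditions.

ISA temperature at 0 ft = 15 − 2 × (0/1000) = 15°C.
ISA deviation = -11 − 15 = -26°C.
Density altitude = 0 + 120 × (-26) = 0 + (-3120) = -3120 ft.

-3120 ft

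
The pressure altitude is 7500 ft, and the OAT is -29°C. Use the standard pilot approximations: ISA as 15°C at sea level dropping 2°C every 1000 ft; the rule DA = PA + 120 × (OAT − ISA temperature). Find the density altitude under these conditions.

4020 ft

ISA temperature at 7500 ft = 15 − 2 × (7500/1000) = 0°C.
ISA deviation = -29 − 0 = -29°C.
Density altitude = 7500 + 120 × (-29) = 7500 + (-3480) = 4020 ft.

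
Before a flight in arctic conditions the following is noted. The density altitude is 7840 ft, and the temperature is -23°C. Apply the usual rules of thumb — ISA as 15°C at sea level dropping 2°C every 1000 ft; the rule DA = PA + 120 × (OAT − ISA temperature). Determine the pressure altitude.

DA = PA + 120 × (OAT − (15 − 2·PA/1000)) = PA + 120·OAT − 1800 + 0.24·PA = 1.24·PA + 120·OAT − 1800.
So 1.24·PA = 7840 − 120 × (-23) + 1800 = 12400.
PA = 12400 / 1.24 = 10000 ft.

10000 ft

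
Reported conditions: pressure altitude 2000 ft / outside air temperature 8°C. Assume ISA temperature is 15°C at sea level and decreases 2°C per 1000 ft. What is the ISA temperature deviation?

ISA-3°C

ISA temperature at 2000 ft = 15 − 2 × (2000/1000) = 11°C.
Deviation = OAT − ISA = 8 − 11 = -3°C.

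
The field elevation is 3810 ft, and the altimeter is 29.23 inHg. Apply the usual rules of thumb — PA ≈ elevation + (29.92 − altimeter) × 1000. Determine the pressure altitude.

4500 ft

Pressure correction = (29.92 − 29.23) × 1000 = +690 ft.
Pressure altitude = 3810 + (+690) = 4500 ft.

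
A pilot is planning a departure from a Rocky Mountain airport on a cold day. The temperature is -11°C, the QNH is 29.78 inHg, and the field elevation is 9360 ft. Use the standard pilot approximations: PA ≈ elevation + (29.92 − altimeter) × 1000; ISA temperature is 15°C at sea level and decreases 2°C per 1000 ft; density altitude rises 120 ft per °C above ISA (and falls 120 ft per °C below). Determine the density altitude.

Pressure altitude = 9360 + (29.92 − 29.78) × 1000 = 9360 + (+140) = 9500 ft.
ISA temperature at 9500 ft = 15 − 2 × (9500/1000) = -4°C.
ISA deviation = -11 − (-4) = -7°C.
Density altitude = 9500 + 120 × (-7) = 8660 ft.

8660 ft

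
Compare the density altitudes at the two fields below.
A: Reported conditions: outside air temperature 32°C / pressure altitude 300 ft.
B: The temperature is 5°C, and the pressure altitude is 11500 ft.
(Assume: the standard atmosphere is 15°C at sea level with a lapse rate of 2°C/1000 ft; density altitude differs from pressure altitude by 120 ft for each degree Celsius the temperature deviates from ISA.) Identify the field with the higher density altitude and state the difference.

B by 10648 ft

A: ISA temp = 14.4°C, deviation +17.6°C, DA = 300 + 120 × 17.6 = 2412 ft.
B: ISA temp = -8°C, deviation +13°C, DA = 11500 + 120 × 13 = 13060 ft.
B is higher by 13060 − 2412 = 10648 ft.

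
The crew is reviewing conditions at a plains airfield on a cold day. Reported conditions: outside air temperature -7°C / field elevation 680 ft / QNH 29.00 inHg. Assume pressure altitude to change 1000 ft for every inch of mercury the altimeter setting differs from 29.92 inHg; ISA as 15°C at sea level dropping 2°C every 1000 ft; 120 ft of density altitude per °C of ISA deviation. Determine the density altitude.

Pressure altitude = 680 + (29.92 − 29.00) × 1000 = 680 + (+920) = 1600 ft.
ISA temperature at 1600 ft = 15 − 2 × (1600/1000) = 11.8°C.
ISA deviation = -7 − 11.8 = -18.8°C.
Density altitude = 1600 + 120 × (-18.8) = -656 ft.

-656 ft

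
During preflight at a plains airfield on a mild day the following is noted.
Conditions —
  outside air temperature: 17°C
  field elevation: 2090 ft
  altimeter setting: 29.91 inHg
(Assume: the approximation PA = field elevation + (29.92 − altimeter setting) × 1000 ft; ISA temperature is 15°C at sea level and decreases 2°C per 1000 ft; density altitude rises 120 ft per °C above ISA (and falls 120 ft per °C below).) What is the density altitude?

Pressure altitude = 2090 + (29.92 − 29.91) × 1000 = 2090 + (+10) = 2100 ft.
ISA temperature at 2100 ft = 15 − 2 × (2100/1000) = 10.8°C.
ISA deviation = 17 − 10.8 = +6.2°C.
Density altitude = 2100 + 120 × (6.2) = 2844 ft.

2844 ft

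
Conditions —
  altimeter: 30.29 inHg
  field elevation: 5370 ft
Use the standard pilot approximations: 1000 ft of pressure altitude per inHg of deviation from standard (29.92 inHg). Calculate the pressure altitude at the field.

5000 ft

Pressure correction = (29.92 − 30.29) × 1000 = -370 ft.
Pressure altitude = 5370 + (-370) = 5000 ft.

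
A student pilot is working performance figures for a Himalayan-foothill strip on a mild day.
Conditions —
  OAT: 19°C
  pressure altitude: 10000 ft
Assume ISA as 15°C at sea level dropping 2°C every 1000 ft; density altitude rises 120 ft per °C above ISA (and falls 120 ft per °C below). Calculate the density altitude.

12880 ft

ISA temperature at 10000 ft = 15 − 2 × (10000/1000) = -5°C.
ISA deviation = 19 − (-5) = +24°C.
Density altitude = 10000 + 120 × (24) = 10000 + (+2880) = 12880 ft.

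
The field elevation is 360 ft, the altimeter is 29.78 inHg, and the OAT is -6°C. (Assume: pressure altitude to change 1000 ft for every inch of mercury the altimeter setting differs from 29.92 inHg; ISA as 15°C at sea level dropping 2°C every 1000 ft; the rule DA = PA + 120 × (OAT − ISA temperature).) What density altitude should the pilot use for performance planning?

Pressure altitude = 360 + (29.92 − 29.78) × 1000 = 360 + (+140) = 500 ft.
ISA temperature at 500 ft = 15 − 2 × (500/1000) = 14°C.
ISA deviation = -6 − 14 = -20°C.
Density altitude = 500 + 120 × (-20) = -1900 ft.

-1900 ft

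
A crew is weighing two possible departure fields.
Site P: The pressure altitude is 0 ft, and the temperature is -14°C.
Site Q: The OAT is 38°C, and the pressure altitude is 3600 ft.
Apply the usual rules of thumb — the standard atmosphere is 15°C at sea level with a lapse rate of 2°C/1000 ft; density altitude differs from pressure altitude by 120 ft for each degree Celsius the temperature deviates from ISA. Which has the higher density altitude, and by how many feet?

Site Q by 10704 ft

Site P: ISA temp = 15°C, deviation -29°C, DA = 0 + 120 × (-29) = -3480 ft.
Site Q: ISA temp = 7.8°C, deviation +30.2°C, DA = 3600 + 120 × 30.2 = 7224 ft.
Site Q is higher by 7224 − (-3480) = 10704 ft.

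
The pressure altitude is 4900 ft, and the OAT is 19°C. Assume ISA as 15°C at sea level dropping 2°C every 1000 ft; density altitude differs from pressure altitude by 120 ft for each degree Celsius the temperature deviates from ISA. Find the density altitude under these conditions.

ISA temperature at 4900 ft = 15 − 2 × (4900/1000) = 5.2°C.
ISA deviation = 19 − 5.2 = +13.8°C.
Density altitude = 4900 + 120 × (13.8) = 4900 + (+1656) = 6556 ft.

6556 ft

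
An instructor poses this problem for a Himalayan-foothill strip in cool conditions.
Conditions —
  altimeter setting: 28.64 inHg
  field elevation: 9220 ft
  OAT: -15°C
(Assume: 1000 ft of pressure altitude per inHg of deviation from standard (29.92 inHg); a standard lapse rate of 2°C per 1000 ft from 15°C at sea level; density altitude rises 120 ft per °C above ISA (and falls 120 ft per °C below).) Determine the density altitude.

9420 ft

Pressure altitude = 9220 + (29.92 − 28.64) × 1000 = 9220 + (+1280) = 10500 ft.
ISA temperature at 10500 ft = 15 − 2 × (10500/1000) = -6°C.
ISA deviation = -15 − (-6) = -9°C.
Density altitude = 10500 + 120 × (-9) = 9420 ft.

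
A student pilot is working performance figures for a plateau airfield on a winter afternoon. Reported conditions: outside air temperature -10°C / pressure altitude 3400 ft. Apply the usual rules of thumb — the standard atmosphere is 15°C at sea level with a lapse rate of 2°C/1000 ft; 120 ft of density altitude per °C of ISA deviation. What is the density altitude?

ISA temperature at 3400 ft = 15 − 2 × (3400/1000) = 8.2°C.
ISA deviation = -10 − 8.2 = -18.2°C.
Density altitude = 3400 + 120 × (-18.2) = 3400 + (-2184) = 1216 ft.

1216 ft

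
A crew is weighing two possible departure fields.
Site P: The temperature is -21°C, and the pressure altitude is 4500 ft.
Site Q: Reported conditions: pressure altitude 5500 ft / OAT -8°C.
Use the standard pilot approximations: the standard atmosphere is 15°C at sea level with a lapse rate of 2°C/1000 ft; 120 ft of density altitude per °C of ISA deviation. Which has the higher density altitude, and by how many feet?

Site P: ISA temp = 6°C, deviation -27°C, DA = 4500 + 120 × (-27) = 1260 ft.
Site Q: ISA temp = 4°C, deviation -12°C, DA = 5500 + 120 × (-12) = 4060 ft.
Site Q is higher by 4060 − 1260 = 2800 ft.

Site Q by 2800 ft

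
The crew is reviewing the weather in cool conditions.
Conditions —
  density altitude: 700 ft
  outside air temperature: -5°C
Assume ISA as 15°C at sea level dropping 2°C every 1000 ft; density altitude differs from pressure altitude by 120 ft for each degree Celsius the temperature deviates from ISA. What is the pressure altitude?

2500 ft

DA = PA + 120 × (OAT − (15 − 2·PA/1000)) = PA + 120·OAT − 1800 + 0.24·PA = 1.24·PA + 120·OAT − 1800.
So 1.24·PA = 700 − 120 × (-5) + 1800 = 3100.
PA = 3100 / 1.24 = 2500 ft.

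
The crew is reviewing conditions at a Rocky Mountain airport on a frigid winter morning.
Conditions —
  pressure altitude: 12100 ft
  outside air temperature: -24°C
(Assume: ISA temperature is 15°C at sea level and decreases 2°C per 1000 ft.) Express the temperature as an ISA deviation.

ISA-14.8°C

ISA temperature at 12100 ft = 15 − 2 × (12100/1000) = -9.2°C.
Deviation = OAT − ISA = -24 − (-9.2) = -14.8°C.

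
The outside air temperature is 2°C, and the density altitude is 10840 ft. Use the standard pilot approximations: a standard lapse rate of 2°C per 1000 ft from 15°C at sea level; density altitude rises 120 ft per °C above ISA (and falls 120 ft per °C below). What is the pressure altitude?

10000 ft

DA = PA + 120 × (OAT − (15 − 2·PA/1000)) = PA + 120·OAT − 1800 + 0.24·PA = 1.24·PA + 120·OAT − 1800.
So 1.24·PA = 10840 − 120 × 2 + 1800 = 12400.
PA = 12400 / 1.24 = 10000 ft.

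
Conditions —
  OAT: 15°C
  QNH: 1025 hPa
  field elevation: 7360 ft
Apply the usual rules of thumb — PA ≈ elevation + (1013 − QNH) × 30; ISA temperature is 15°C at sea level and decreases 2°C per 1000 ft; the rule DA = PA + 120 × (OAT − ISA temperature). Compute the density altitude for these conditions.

8680 ft

Pressure altitude = 7360 + (1013 − 1025) × 30 = 7360 + (-360) = 7000 ft.
ISA temperature at 7000 ft = 15 − 2 × (7000/1000) = 1°C.
ISA deviation = 15 − 1 = +14°C.
Density altitude = 7000 + 120 × (14) = 8680 ft.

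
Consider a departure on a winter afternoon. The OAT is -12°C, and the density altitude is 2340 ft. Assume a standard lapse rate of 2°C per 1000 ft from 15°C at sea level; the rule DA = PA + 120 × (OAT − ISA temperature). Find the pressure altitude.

DA = PA + 120 × (OAT − (15 − 2·PA/1000)) = PA + 120·OAT − 1800 + 0.24·PA = 1.24·PA + 120·OAT − 1800.
So 1.24·PA = 2340 − 120 × (-12) + 1800 = 5580.
PA = 5580 / 1.24 = 4500 ft.

4500 ft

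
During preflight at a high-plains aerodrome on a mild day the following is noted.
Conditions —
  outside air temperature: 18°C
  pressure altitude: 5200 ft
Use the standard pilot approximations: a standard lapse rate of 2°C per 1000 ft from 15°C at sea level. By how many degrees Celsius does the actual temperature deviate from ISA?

ISA temperature at 5200 ft = 15 − 2 × (5200/1000) = 4.6°C.
Deviation = OAT − ISA = 18 − 4.6 = +13.4°C.

ISA+13.4°C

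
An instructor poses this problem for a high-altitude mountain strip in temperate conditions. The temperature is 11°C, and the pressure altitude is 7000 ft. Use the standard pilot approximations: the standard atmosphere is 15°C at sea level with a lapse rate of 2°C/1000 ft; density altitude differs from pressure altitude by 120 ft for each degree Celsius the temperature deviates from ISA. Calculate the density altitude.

ISA temperature at 7000 ft = 15 − 2 × (7000/1000) = 1°C.
ISA deviation = 11 − 1 = +10°C.
Density altitude = 7000 + 120 × (10) = 7000 + (+1200) = 8200 ft.

8200 ft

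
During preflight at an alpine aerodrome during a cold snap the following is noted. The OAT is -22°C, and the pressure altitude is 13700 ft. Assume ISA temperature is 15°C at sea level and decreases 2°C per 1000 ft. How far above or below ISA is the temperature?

ISA-9.6°C

ISA temperature at 13700 ft = 15 − 2 × (13700/1000) = -12.4°C.
Deviation = OAT − ISA = -22 − (-12.4) = -9.6°C.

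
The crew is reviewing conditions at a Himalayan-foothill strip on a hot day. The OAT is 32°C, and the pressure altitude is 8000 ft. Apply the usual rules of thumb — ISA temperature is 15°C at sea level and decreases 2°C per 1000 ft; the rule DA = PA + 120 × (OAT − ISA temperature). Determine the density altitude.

11960 ft

ISA temperature at 8000 ft = 15 − 2 × (8000/1000) = -1°C.
ISA deviation = 32 − (-1) = +33°C.
Density altitude = 8000 + 120 × (33) = 8000 + (+3960) = 11960 ft.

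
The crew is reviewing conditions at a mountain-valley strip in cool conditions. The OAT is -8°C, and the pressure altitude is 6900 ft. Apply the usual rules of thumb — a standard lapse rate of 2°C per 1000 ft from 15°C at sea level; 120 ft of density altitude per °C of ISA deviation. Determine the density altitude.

5796 ft

ISA temperature at 6900 ft = 15 − 2 × (6900/1000) = 1.2°C.
ISA deviation = -8 − 1.2 = -9.2°C.
Density altitude = 6900 + 120 × (-9.2) = 6900 + (-1104) = 5796 ft.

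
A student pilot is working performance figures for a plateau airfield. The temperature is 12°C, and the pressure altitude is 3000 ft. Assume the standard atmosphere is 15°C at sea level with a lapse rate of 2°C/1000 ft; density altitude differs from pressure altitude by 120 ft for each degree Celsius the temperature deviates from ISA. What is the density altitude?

3360 ft

ISA temperature at 3000 ft = 15 − 2 × (3000/1000) = 9°C.
ISA deviation = 12 − 9 = +3°C.
Density altitude = 3000 + 120 × (3) = 3000 + (+360) = 3360 ft.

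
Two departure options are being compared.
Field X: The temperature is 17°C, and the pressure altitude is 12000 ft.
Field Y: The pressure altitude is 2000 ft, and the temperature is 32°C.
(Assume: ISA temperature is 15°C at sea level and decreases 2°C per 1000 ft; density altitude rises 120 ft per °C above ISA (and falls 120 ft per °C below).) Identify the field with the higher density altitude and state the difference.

Field X: ISA temp = -9°C, deviation +26°C, DA = 12000 + 120 × 26 = 15120 ft.
Field Y: ISA temp = 11°C, deviation +21°C, DA = 2000 + 120 × 21 = 4520 ft.
Field X is higher by 15120 − 4520 = 10600 ft.

Field X by 10600 ft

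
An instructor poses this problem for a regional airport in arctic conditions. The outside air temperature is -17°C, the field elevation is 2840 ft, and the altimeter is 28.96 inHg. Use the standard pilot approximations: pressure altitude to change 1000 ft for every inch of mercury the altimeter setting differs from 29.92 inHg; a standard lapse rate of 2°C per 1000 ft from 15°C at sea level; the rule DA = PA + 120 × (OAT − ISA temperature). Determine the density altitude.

872 ft

Pressure altitude = 2840 + (29.92 − 28.96) × 1000 = 2840 + (+960) = 3800 ft.
ISA temperature at 3800 ft = 15 − 2 × (3800/1000) = 7.4°C.
ISA deviation = -17 − 7.4 = -24.4°C.
Density altitude = 3800 + 120 × (-24.4) = 872 ft.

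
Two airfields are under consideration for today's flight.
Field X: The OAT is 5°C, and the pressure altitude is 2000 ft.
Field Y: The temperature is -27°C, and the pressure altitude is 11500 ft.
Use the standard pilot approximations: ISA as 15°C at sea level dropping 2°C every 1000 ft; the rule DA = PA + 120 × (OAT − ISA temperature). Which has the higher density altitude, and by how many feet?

Field X: ISA temp = 11°C, deviation -6°C, DA = 2000 + 120 × (-6) = 1280 ft.
Field Y: ISA temp = -8°C, deviation -19°C, DA = 11500 + 120 × (-19) = 9220 ft.
Field Y is higher by 9220 − 1280 = 7940 ft.

Field Y by 7940 ft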